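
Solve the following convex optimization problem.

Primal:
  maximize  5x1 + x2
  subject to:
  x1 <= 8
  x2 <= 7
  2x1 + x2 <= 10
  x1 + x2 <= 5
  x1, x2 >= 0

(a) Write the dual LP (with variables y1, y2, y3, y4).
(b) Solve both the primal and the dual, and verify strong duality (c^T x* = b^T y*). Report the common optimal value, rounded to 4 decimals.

The standard primal-dual pair for 'max c^T x s.t. A x <= b, x >= 0' is:
  Dual:  min b^T y  s.t.  A^T y >= c,  y >= 0.

So the dual LP is:
  minimize  8y1 + 7y2 + 10y3 + 5y4
  subject to:
    y1 + 2y3 + y4 >= 5
    y2 + y3 + y4 >= 1
    y1, y2, y3, y4 >= 0

Solving the primal: x* = (5, 0).
  primal value c^T x* = 25.
Solving the dual: y* = (0, 0, 0, 5).
  dual value b^T y* = 25.
Strong duality: c^T x* = b^T y*. Confirmed.

25


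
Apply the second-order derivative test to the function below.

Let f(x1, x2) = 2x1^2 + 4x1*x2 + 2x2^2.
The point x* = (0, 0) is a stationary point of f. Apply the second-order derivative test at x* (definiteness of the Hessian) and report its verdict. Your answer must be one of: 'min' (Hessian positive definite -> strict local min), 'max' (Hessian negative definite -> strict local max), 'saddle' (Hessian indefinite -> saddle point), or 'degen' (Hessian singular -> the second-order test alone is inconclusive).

Compute the Hessian H = grad^2 f:
  H = [[4, 4], [4, 4]]
Verify stationarity: grad f(x*) = H x* + g = (0, 0).
Eigenvalues of H: 0, 8.
H has a zero eigenvalue (singular; positive semidefinite but not definite), so H is neither positive definite, negative definite, nor indefinite. The second-order test alone is inconclusive -> degen.
(Indeed, f is constant along the null direction of H through x*, so x* is not a strict local extremum.)

degen


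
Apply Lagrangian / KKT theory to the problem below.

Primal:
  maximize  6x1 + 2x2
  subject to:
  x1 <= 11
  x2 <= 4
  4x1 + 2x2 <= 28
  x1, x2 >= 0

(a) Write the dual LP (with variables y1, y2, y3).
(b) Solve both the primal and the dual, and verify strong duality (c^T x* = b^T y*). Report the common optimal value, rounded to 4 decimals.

The standard primal-dual pair for 'max c^T x s.t. A x <= b, x >= 0' is:
  Dual:  min b^T y  s.t.  A^T y >= c,  y >= 0.

So the dual LP is:
  minimize  11y1 + 4y2 + 28y3
  subject to:
    y1 + 4y3 >= 6
    y2 + 2y3 >= 2
    y1, y2, y3 >= 0

Solving the primal: x* = (7, 0).
  primal value c^T x* = 42.
Solving the dual: y* = (0, 0, 1.5).
  dual value b^T y* = 42.
Strong duality: c^T x* = b^T y*. Confirmed.

42


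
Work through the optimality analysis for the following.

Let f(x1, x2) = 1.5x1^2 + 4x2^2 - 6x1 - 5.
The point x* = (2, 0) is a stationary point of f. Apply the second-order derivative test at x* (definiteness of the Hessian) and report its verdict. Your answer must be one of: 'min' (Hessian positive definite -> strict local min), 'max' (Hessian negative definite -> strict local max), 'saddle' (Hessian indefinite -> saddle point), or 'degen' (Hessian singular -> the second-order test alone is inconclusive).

Compute the Hessian H = grad^2 f:
  H = [[3, 0], [0, 8]]
Verify stationarity: grad f(x*) = H x* + g = (0, 0).
Eigenvalues of H: 3, 8.
Both eigenvalues > 0, so H is positive definite -> x* is a strict local min.

min


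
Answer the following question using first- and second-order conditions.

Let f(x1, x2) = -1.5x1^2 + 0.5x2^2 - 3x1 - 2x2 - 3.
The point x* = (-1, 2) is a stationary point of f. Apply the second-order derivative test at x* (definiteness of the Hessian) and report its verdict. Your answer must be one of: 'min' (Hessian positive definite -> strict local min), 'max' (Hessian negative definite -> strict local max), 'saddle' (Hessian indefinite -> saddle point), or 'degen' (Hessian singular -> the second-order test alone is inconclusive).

Compute the Hessian H = grad^2 f:
  H = [[-3, 0], [0, 1]]
Verify stationarity: grad f(x*) = H x* + g = (0, 0).
Eigenvalues of H: -3, 1.
Eigenvalues have mixed signs, so H is indefinite -> x* is a saddle point.

saddle


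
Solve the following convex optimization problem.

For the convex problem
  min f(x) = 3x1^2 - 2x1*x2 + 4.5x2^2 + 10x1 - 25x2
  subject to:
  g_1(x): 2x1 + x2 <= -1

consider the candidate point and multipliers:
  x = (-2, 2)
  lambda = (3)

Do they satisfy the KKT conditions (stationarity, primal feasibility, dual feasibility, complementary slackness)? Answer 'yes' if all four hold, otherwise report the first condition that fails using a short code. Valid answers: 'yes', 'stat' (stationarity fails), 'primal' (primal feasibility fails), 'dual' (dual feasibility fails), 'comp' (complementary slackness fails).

Gradient of f: grad f(x) = Q x + c = (-6, -3)
Constraint values g_i(x) = a_i^T x - b_i:
  g_1((-2, 2)) = -1
Stationarity residual: grad f(x) + sum_i lambda_i a_i = (0, 0)
  -> stationarity OK
Primal feasibility (all g_i <= 0): OK
Dual feasibility (all lambda_i >= 0): OK
Complementary slackness (lambda_i * g_i(x) = 0 for all i): FAILS

Verdict: the first failing condition is complementary_slackness -> comp.

comp


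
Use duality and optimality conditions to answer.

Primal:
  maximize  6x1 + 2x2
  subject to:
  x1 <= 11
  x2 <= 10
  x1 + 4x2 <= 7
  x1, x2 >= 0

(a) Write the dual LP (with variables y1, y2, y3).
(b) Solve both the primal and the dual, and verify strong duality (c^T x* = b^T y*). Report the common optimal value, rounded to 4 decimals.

The standard primal-dual pair for 'max c^T x s.t. A x <= b, x >= 0' is:
  Dual:  min b^T y  s.t.  A^T y >= c,  y >= 0.

So the dual LP is:
  minimize  11y1 + 10y2 + 7y3
  subject to:
    y1 + y3 >= 6
    y2 + 4y3 >= 2
    y1, y2, y3 >= 0

Solving the primal: x* = (7, 0).
  primal value c^T x* = 42.
Solving the dual: y* = (0, 0, 6).
  dual value b^T y* = 42.
Strong duality: c^T x* = b^T y*. Confirmed.

42


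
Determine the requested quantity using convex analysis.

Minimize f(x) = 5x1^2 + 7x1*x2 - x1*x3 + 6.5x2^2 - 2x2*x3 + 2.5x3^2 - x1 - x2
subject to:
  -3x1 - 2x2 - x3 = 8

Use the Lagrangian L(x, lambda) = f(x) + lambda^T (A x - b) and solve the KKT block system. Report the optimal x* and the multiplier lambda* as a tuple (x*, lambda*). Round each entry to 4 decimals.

Form the Lagrangian:
  L(x, lambda) = (1/2) x^T Q x + c^T x + lambda^T (A x - b)
Stationarity (grad_x L = 0): Q x + c + A^T lambda = 0.
Primal feasibility: A x = b.

This gives the KKT block system:
  [ Q   A^T ] [ x     ]   [-c ]
  [ A    0  ] [ lambda ] = [ b ]

Solving the linear system:
  x*      = (-1.958, -0.1681, -1.7899)
  lambda* = (-6.6555)
  f(x*)   = 27.6849

x* = (-1.958, -0.1681, -1.7899), lambda* = (-6.6555)


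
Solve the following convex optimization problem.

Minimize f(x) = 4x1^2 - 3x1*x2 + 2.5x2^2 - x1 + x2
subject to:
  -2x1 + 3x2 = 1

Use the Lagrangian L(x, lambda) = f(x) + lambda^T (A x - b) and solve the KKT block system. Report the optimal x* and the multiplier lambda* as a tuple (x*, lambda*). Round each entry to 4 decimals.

Form the Lagrangian:
  L(x, lambda) = (1/2) x^T Q x + c^T x + lambda^T (A x - b)
Stationarity (grad_x L = 0): Q x + c + A^T lambda = 0.
Primal feasibility: A x = b.

This gives the KKT block system:
  [ Q   A^T ] [ x     ]   [-c ]
  [ A    0  ] [ lambda ] = [ b ]

Solving the linear system:
  x*      = (0.0357, 0.3571)
  lambda* = (-0.8929)
  f(x*)   = 0.6071

x* = (0.0357, 0.3571), lambda* = (-0.8929)


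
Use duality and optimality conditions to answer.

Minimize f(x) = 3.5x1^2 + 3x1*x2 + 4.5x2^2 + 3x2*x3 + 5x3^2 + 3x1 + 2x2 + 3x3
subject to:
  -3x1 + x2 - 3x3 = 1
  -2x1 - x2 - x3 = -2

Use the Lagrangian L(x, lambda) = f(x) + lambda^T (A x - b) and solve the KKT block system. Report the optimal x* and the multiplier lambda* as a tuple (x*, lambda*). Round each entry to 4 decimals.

Form the Lagrangian:
  L(x, lambda) = (1/2) x^T Q x + c^T x + lambda^T (A x - b)
Stationarity (grad_x L = 0): Q x + c + A^T lambda = 0.
Primal feasibility: A x = b.

This gives the KKT block system:
  [ Q   A^T ] [ x     ]   [-c ]
  [ A    0  ] [ lambda ] = [ b ]

Solving the linear system:
  x*      = (0.6616, 1.2538, -0.577)
  lambda* = (-3.1367, 10.4013)
  f(x*)   = 13.3503

x* = (0.6616, 1.2538, -0.577), lambda* = (-3.1367, 10.4013)


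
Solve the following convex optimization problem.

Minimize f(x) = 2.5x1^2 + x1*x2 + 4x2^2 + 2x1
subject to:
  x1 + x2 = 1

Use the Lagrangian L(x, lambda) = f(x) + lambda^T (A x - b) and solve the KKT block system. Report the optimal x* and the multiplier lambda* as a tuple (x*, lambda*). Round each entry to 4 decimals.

Form the Lagrangian:
  L(x, lambda) = (1/2) x^T Q x + c^T x + lambda^T (A x - b)
Stationarity (grad_x L = 0): Q x + c + A^T lambda = 0.
Primal feasibility: A x = b.

This gives the KKT block system:
  [ Q   A^T ] [ x     ]   [-c ]
  [ A    0  ] [ lambda ] = [ b ]

Solving the linear system:
  x*      = (0.4545, 0.5455)
  lambda* = (-4.8182)
  f(x*)   = 2.8636

x* = (0.4545, 0.5455), lambda* = (-4.8182)


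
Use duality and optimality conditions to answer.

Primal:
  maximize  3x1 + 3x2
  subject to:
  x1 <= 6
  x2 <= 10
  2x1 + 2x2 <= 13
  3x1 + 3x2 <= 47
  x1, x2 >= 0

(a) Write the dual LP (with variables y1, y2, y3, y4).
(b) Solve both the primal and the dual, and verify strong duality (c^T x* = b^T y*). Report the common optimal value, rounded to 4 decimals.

The standard primal-dual pair for 'max c^T x s.t. A x <= b, x >= 0' is:
  Dual:  min b^T y  s.t.  A^T y >= c,  y >= 0.

So the dual LP is:
  minimize  6y1 + 10y2 + 13y3 + 47y4
  subject to:
    y1 + 2y3 + 3y4 >= 3
    y2 + 2y3 + 3y4 >= 3
    y1, y2, y3, y4 >= 0

Solving the primal: x* = (0, 6.5).
  primal value c^T x* = 19.5.
Solving the dual: y* = (0, 0, 1.5, 0).
  dual value b^T y* = 19.5.
Strong duality: c^T x* = b^T y*. Confirmed.

19.5


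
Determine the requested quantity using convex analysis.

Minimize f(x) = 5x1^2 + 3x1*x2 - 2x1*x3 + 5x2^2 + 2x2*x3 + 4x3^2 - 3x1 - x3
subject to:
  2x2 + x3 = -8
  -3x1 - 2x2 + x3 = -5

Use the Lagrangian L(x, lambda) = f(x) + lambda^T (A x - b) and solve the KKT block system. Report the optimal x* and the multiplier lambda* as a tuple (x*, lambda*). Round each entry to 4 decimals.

Form the Lagrangian:
  L(x, lambda) = (1/2) x^T Q x + c^T x + lambda^T (A x - b)
Stationarity (grad_x L = 0): Q x + c + A^T lambda = 0.
Primal feasibility: A x = b.

This gives the KKT block system:
  [ Q   A^T ] [ x     ]   [-c ]
  [ A    0  ] [ lambda ] = [ b ]

Solving the linear system:
  x*      = (3.1477, -3.1107, -1.7785)
  lambda* = (20.1779, 7.5671)
  f(x*)   = 95.797

x* = (3.1477, -3.1107, -1.7785), lambda* = (20.1779, 7.5671)


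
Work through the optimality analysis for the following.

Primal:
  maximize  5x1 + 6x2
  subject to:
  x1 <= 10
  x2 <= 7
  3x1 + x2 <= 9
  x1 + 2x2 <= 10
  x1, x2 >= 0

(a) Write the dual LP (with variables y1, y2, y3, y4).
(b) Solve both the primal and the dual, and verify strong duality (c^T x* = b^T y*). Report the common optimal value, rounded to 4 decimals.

The standard primal-dual pair for 'max c^T x s.t. A x <= b, x >= 0' is:
  Dual:  min b^T y  s.t.  A^T y >= c,  y >= 0.

So the dual LP is:
  minimize  10y1 + 7y2 + 9y3 + 10y4
  subject to:
    y1 + 3y3 + y4 >= 5
    y2 + y3 + 2y4 >= 6
    y1, y2, y3, y4 >= 0

Solving the primal: x* = (1.6, 4.2).
  primal value c^T x* = 33.2.
Solving the dual: y* = (0, 0, 0.8, 2.6).
  dual value b^T y* = 33.2.
Strong duality: c^T x* = b^T y*. Confirmed.

33.2


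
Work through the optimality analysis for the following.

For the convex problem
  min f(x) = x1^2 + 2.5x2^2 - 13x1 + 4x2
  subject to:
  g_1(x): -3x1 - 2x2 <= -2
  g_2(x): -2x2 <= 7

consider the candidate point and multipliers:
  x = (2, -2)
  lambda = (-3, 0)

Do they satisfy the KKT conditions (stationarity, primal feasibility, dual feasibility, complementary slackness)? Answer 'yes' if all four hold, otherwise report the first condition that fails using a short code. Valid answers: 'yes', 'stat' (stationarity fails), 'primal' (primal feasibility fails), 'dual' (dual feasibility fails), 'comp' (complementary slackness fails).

Gradient of f: grad f(x) = Q x + c = (-9, -6)
Constraint values g_i(x) = a_i^T x - b_i:
  g_1((2, -2)) = 0
  g_2((2, -2)) = -3
Stationarity residual: grad f(x) + sum_i lambda_i a_i = (0, 0)
  -> stationarity OK
Primal feasibility (all g_i <= 0): OK
Dual feasibility (all lambda_i >= 0): FAILS
Complementary slackness (lambda_i * g_i(x) = 0 for all i): OK

Verdict: the first failing condition is dual_feasibility -> dual.

dual


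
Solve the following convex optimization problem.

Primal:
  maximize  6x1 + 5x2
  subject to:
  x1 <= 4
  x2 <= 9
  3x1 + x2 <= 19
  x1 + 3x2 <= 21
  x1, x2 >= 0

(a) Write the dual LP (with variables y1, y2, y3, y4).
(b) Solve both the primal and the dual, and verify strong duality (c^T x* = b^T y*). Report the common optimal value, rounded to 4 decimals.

The standard primal-dual pair for 'max c^T x s.t. A x <= b, x >= 0' is:
  Dual:  min b^T y  s.t.  A^T y >= c,  y >= 0.

So the dual LP is:
  minimize  4y1 + 9y2 + 19y3 + 21y4
  subject to:
    y1 + 3y3 + y4 >= 6
    y2 + y3 + 3y4 >= 5
    y1, y2, y3, y4 >= 0

Solving the primal: x* = (4, 5.6667).
  primal value c^T x* = 52.3333.
Solving the dual: y* = (4.3333, 0, 0, 1.6667).
  dual value b^T y* = 52.3333.
Strong duality: c^T x* = b^T y*. Confirmed.

52.3333


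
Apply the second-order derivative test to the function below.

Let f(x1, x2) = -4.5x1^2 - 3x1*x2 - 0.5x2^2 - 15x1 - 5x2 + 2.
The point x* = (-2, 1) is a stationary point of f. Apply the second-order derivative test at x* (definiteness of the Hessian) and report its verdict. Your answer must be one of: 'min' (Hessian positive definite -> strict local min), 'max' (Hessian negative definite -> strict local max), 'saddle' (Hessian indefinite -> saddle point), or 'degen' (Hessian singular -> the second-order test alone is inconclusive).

Compute the Hessian H = grad^2 f:
  H = [[-9, -3], [-3, -1]]
Verify stationarity: grad f(x*) = H x* + g = (0, 0).
Eigenvalues of H: -10, 0.
H has a zero eigenvalue (singular; negative semidefinite but not definite), so H is neither positive definite, negative definite, nor indefinite. The second-order test alone is inconclusive -> degen.
(Indeed, f is constant along the null direction of H through x*, so x* is not a strict local extremum.)

degen


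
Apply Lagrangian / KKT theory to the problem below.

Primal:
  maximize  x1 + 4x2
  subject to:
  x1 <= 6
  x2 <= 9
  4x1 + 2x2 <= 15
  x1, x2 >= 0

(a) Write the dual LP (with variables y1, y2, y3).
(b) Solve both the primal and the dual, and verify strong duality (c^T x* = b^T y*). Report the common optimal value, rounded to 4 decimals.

The standard primal-dual pair for 'max c^T x s.t. A x <= b, x >= 0' is:
  Dual:  min b^T y  s.t.  A^T y >= c,  y >= 0.

So the dual LP is:
  minimize  6y1 + 9y2 + 15y3
  subject to:
    y1 + 4y3 >= 1
    y2 + 2y3 >= 4
    y1, y2, y3 >= 0

Solving the primal: x* = (0, 7.5).
  primal value c^T x* = 30.
Solving the dual: y* = (0, 0, 2).
  dual value b^T y* = 30.
Strong duality: c^T x* = b^T y*. Confirmed.

30


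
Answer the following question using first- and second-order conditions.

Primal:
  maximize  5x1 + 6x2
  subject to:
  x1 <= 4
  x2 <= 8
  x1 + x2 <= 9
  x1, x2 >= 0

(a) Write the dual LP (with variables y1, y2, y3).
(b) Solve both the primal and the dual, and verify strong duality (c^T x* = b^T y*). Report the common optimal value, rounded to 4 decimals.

The standard primal-dual pair for 'max c^T x s.t. A x <= b, x >= 0' is:
  Dual:  min b^T y  s.t.  A^T y >= c,  y >= 0.

So the dual LP is:
  minimize  4y1 + 8y2 + 9y3
  subject to:
    y1 + y3 >= 5
    y2 + y3 >= 6
    y1, y2, y3 >= 0

Solving the primal: x* = (1, 8).
  primal value c^T x* = 53.
Solving the dual: y* = (0, 1, 5).
  dual value b^T y* = 53.
Strong duality: c^T x* = b^T y*. Confirmed.

53


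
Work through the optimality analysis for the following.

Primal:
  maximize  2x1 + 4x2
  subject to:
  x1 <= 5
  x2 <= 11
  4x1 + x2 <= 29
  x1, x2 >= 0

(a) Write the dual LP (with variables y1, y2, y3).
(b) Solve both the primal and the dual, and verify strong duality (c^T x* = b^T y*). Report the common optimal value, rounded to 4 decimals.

The standard primal-dual pair for 'max c^T x s.t. A x <= b, x >= 0' is:
  Dual:  min b^T y  s.t.  A^T y >= c,  y >= 0.

So the dual LP is:
  minimize  5y1 + 11y2 + 29y3
  subject to:
    y1 + 4y3 >= 2
    y2 + y3 >= 4
    y1, y2, y3 >= 0

Solving the primal: x* = (4.5, 11).
  primal value c^T x* = 53.
Solving the dual: y* = (0, 3.5, 0.5).
  dual value b^T y* = 53.
Strong duality: c^T x* = b^T y*. Confirmed.

53


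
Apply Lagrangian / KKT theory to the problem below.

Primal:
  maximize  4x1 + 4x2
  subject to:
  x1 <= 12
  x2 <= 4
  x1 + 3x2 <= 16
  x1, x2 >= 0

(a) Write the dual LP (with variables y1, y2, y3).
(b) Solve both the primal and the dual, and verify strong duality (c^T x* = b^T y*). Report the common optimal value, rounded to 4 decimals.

The standard primal-dual pair for 'max c^T x s.t. A x <= b, x >= 0' is:
  Dual:  min b^T y  s.t.  A^T y >= c,  y >= 0.

So the dual LP is:
  minimize  12y1 + 4y2 + 16y3
  subject to:
    y1 + y3 >= 4
    y2 + 3y3 >= 4
    y1, y2, y3 >= 0

Solving the primal: x* = (12, 1.3333).
  primal value c^T x* = 53.3333.
Solving the dual: y* = (2.6667, 0, 1.3333).
  dual value b^T y* = 53.3333.
Strong duality: c^T x* = b^T y*. Confirmed.

53.3333


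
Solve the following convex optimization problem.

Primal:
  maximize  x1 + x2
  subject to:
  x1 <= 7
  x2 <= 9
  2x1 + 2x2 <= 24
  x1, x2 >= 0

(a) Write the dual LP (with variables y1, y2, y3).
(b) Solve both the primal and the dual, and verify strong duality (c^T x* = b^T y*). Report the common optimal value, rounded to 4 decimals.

The standard primal-dual pair for 'max c^T x s.t. A x <= b, x >= 0' is:
  Dual:  min b^T y  s.t.  A^T y >= c,  y >= 0.

So the dual LP is:
  minimize  7y1 + 9y2 + 24y3
  subject to:
    y1 + 2y3 >= 1
    y2 + 2y3 >= 1
    y1, y2, y3 >= 0

Solving the primal: x* = (3, 9).
  primal value c^T x* = 12.
Solving the dual: y* = (0, 0, 0.5).
  dual value b^T y* = 12.
Strong duality: c^T x* = b^T y*. Confirmed.

12


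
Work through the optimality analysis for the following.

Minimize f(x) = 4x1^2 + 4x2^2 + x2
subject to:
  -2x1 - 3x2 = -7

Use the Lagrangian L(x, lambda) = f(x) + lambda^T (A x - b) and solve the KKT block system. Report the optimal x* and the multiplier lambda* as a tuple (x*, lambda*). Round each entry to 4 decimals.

Form the Lagrangian:
  L(x, lambda) = (1/2) x^T Q x + c^T x + lambda^T (A x - b)
Stationarity (grad_x L = 0): Q x + c + A^T lambda = 0.
Primal feasibility: A x = b.

This gives the KKT block system:
  [ Q   A^T ] [ x     ]   [-c ]
  [ A    0  ] [ lambda ] = [ b ]

Solving the linear system:
  x*      = (1.1346, 1.5769)
  lambda* = (4.5385)
  f(x*)   = 16.6731

x* = (1.1346, 1.5769), lambda* = (4.5385)


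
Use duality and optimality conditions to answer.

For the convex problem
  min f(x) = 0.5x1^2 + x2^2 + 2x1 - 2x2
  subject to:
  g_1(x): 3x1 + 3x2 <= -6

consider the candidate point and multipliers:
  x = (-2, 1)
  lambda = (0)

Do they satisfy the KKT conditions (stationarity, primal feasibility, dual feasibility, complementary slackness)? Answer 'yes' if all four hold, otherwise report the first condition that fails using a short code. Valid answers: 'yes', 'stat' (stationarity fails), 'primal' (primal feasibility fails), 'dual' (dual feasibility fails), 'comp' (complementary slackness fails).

Gradient of f: grad f(x) = Q x + c = (0, 0)
Constraint values g_i(x) = a_i^T x - b_i:
  g_1((-2, 1)) = 3
Stationarity residual: grad f(x) + sum_i lambda_i a_i = (0, 0)
  -> stationarity OK
Primal feasibility (all g_i <= 0): FAILS
Dual feasibility (all lambda_i >= 0): OK
Complementary slackness (lambda_i * g_i(x) = 0 for all i): OK

Verdict: the first failing condition is primal_feasibility -> primal.

primal


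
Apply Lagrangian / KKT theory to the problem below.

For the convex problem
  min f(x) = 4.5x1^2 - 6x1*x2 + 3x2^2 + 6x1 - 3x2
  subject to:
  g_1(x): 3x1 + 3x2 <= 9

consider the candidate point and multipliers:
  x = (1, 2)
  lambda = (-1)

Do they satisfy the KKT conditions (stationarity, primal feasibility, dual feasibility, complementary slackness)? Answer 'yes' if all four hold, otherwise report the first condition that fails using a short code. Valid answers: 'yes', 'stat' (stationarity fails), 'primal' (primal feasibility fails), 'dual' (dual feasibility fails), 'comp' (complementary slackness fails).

Gradient of f: grad f(x) = Q x + c = (3, 3)
Constraint values g_i(x) = a_i^T x - b_i:
  g_1((1, 2)) = 0
Stationarity residual: grad f(x) + sum_i lambda_i a_i = (0, 0)
  -> stationarity OK
Primal feasibility (all g_i <= 0): OK
Dual feasibility (all lambda_i >= 0): FAILS
Complementary slackness (lambda_i * g_i(x) = 0 for all i): OK

Verdict: the first failing condition is dual_feasibility -> dual.

dual


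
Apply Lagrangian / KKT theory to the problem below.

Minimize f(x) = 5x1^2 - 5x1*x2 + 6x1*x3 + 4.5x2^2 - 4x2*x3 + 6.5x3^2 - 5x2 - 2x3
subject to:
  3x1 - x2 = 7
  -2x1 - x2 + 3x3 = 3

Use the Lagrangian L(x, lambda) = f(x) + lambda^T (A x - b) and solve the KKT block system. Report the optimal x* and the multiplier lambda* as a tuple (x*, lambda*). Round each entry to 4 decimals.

Form the Lagrangian:
  L(x, lambda) = (1/2) x^T Q x + c^T x + lambda^T (A x - b)
Stationarity (grad_x L = 0): Q x + c + A^T lambda = 0.
Primal feasibility: A x = b.

This gives the KKT block system:
  [ Q   A^T ] [ x     ]   [-c ]
  [ A    0  ] [ lambda ] = [ b ]

Solving the linear system:
  x*      = (1.9006, -1.2983, 1.8343)
  lambda* = (-20.7104, -12.8141)
  f(x*)   = 93.1189

x* = (1.9006, -1.2983, 1.8343), lambda* = (-20.7104, -12.8141)


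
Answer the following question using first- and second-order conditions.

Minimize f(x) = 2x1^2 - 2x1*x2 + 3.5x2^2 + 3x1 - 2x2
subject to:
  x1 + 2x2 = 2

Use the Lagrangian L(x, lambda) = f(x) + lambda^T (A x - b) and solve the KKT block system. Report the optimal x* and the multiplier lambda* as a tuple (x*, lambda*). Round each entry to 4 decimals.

Form the Lagrangian:
  L(x, lambda) = (1/2) x^T Q x + c^T x + lambda^T (A x - b)
Stationarity (grad_x L = 0): Q x + c + A^T lambda = 0.
Primal feasibility: A x = b.

This gives the KKT block system:
  [ Q   A^T ] [ x     ]   [-c ]
  [ A    0  ] [ lambda ] = [ b ]

Solving the linear system:
  x*      = (0.1935, 0.9032)
  lambda* = (-1.9677)
  f(x*)   = 1.3548

x* = (0.1935, 0.9032), lambda* = (-1.9677)


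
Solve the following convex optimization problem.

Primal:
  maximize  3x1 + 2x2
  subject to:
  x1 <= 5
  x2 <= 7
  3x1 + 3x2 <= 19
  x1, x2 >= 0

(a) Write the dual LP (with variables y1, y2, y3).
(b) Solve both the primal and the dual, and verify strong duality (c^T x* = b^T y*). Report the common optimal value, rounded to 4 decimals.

The standard primal-dual pair for 'max c^T x s.t. A x <= b, x >= 0' is:
  Dual:  min b^T y  s.t.  A^T y >= c,  y >= 0.

So the dual LP is:
  minimize  5y1 + 7y2 + 19y3
  subject to:
    y1 + 3y3 >= 3
    y2 + 3y3 >= 2
    y1, y2, y3 >= 0

Solving the primal: x* = (5, 1.3333).
  primal value c^T x* = 17.6667.
Solving the dual: y* = (1, 0, 0.6667).
  dual value b^T y* = 17.6667.
Strong duality: c^T x* = b^T y*. Confirmed.

17.6667


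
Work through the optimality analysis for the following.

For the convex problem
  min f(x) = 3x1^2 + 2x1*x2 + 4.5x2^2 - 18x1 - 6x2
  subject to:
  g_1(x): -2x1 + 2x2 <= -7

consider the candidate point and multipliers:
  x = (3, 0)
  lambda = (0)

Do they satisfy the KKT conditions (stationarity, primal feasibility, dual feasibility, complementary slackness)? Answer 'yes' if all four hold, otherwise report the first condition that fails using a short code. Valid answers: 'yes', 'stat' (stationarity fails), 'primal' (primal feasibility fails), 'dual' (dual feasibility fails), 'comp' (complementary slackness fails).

Gradient of f: grad f(x) = Q x + c = (0, 0)
Constraint values g_i(x) = a_i^T x - b_i:
  g_1((3, 0)) = 1
Stationarity residual: grad f(x) + sum_i lambda_i a_i = (0, 0)
  -> stationarity OK
Primal feasibility (all g_i <= 0): FAILS
Dual feasibility (all lambda_i >= 0): OK
Complementary slackness (lambda_i * g_i(x) = 0 for all i): OK

Verdict: the first failing condition is primal_feasibility -> primal.

primal


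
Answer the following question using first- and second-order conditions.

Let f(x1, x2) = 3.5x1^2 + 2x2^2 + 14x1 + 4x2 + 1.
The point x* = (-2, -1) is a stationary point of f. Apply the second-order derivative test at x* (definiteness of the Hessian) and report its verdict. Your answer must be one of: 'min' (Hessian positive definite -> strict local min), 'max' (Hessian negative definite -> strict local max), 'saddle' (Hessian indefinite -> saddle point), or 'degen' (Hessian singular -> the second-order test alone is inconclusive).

Compute the Hessian H = grad^2 f:
  H = [[7, 0], [0, 4]]
Verify stationarity: grad f(x*) = H x* + g = (0, 0).
Eigenvalues of H: 4, 7.
Both eigenvalues > 0, so H is positive definite -> x* is a strict local min.

min


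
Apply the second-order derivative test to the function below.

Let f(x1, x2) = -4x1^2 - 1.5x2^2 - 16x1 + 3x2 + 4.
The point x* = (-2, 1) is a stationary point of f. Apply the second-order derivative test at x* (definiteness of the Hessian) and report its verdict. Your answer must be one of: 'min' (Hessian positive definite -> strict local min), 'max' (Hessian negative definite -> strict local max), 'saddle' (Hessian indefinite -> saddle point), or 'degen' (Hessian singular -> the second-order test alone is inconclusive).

Compute the Hessian H = grad^2 f:
  H = [[-8, 0], [0, -3]]
Verify stationarity: grad f(x*) = H x* + g = (0, 0).
Eigenvalues of H: -8, -3.
Both eigenvalues < 0, so H is negative definite -> x* is a strict local max.

max


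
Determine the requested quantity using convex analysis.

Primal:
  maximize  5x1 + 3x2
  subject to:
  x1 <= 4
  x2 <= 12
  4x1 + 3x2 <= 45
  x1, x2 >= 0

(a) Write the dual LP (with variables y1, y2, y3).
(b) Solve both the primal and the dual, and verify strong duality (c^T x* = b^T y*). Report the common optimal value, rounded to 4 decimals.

The standard primal-dual pair for 'max c^T x s.t. A x <= b, x >= 0' is:
  Dual:  min b^T y  s.t.  A^T y >= c,  y >= 0.

So the dual LP is:
  minimize  4y1 + 12y2 + 45y3
  subject to:
    y1 + 4y3 >= 5
    y2 + 3y3 >= 3
    y1, y2, y3 >= 0

Solving the primal: x* = (4, 9.6667).
  primal value c^T x* = 49.
Solving the dual: y* = (1, 0, 1).
  dual value b^T y* = 49.
Strong duality: c^T x* = b^T y*. Confirmed.

49


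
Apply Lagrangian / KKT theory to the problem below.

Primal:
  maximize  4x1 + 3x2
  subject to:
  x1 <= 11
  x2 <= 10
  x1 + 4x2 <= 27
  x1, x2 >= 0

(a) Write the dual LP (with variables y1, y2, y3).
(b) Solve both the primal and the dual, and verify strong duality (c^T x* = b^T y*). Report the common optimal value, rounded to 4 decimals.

The standard primal-dual pair for 'max c^T x s.t. A x <= b, x >= 0' is:
  Dual:  min b^T y  s.t.  A^T y >= c,  y >= 0.

So the dual LP is:
  minimize  11y1 + 10y2 + 27y3
  subject to:
    y1 + y3 >= 4
    y2 + 4y3 >= 3
    y1, y2, y3 >= 0

Solving the primal: x* = (11, 4).
  primal value c^T x* = 56.
Solving the dual: y* = (3.25, 0, 0.75).
  dual value b^T y* = 56.
Strong duality: c^T x* = b^T y*. Confirmed.

56


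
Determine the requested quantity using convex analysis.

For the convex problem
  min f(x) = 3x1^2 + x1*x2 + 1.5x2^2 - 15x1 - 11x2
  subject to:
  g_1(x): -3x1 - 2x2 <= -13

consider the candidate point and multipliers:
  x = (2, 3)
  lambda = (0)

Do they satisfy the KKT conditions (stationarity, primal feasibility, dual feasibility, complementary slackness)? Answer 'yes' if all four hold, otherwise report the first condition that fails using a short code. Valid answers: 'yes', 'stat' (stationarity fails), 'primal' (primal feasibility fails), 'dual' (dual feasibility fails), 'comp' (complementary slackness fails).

Gradient of f: grad f(x) = Q x + c = (0, 0)
Constraint values g_i(x) = a_i^T x - b_i:
  g_1((2, 3)) = 1
Stationarity residual: grad f(x) + sum_i lambda_i a_i = (0, 0)
  -> stationarity OK
Primal feasibility (all g_i <= 0): FAILS
Dual feasibility (all lambda_i >= 0): OK
Complementary slackness (lambda_i * g_i(x) = 0 for all i): OK

Verdict: the first failing condition is primal_feasibility -> primal.

primal


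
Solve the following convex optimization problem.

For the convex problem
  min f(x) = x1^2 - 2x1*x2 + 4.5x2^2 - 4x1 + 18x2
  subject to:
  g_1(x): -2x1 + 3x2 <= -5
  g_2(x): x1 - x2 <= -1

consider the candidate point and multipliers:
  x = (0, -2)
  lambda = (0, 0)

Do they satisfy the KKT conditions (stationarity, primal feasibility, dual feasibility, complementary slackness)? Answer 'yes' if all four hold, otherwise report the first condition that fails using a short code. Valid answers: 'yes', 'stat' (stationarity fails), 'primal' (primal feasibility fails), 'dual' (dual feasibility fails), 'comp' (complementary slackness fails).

Gradient of f: grad f(x) = Q x + c = (0, 0)
Constraint values g_i(x) = a_i^T x - b_i:
  g_1((0, -2)) = -1
  g_2((0, -2)) = 3
Stationarity residual: grad f(x) + sum_i lambda_i a_i = (0, 0)
  -> stationarity OK
Primal feasibility (all g_i <= 0): FAILS
Dual feasibility (all lambda_i >= 0): OK
Complementary slackness (lambda_i * g_i(x) = 0 for all i): OK

Verdict: the first failing condition is primal_feasibility -> primal.

primal


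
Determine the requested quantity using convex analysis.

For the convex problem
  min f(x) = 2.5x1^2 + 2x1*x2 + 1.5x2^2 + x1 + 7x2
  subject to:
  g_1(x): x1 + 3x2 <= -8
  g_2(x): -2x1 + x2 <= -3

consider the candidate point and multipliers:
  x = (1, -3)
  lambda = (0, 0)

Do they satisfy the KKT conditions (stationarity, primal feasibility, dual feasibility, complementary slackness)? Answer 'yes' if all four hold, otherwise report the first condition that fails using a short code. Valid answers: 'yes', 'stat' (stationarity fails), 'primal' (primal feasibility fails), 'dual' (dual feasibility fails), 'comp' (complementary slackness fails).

Gradient of f: grad f(x) = Q x + c = (0, 0)
Constraint values g_i(x) = a_i^T x - b_i:
  g_1((1, -3)) = 0
  g_2((1, -3)) = -2
Stationarity residual: grad f(x) + sum_i lambda_i a_i = (0, 0)
  -> stationarity OK
Primal feasibility (all g_i <= 0): OK
Dual feasibility (all lambda_i >= 0): OK
Complementary slackness (lambda_i * g_i(x) = 0 for all i): OK

Verdict: yes, KKT holds.

yes


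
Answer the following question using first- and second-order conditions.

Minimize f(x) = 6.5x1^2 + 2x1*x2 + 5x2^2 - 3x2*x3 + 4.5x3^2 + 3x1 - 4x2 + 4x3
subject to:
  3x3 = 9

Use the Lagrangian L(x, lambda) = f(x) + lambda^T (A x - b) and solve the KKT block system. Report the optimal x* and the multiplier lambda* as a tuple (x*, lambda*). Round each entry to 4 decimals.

Form the Lagrangian:
  L(x, lambda) = (1/2) x^T Q x + c^T x + lambda^T (A x - b)
Stationarity (grad_x L = 0): Q x + c + A^T lambda = 0.
Primal feasibility: A x = b.

This gives the KKT block system:
  [ Q   A^T ] [ x     ]   [-c ]
  [ A    0  ] [ lambda ] = [ b ]

Solving the linear system:
  x*      = (-0.4444, 1.3889, 3)
  lambda* = (-8.9444)
  f(x*)   = 42.8056

x* = (-0.4444, 1.3889, 3), lambda* = (-8.9444)


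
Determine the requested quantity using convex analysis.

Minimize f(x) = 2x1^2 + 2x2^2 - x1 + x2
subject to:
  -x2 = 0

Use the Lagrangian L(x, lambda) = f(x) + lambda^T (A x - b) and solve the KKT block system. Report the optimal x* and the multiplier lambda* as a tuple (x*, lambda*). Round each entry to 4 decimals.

Form the Lagrangian:
  L(x, lambda) = (1/2) x^T Q x + c^T x + lambda^T (A x - b)
Stationarity (grad_x L = 0): Q x + c + A^T lambda = 0.
Primal feasibility: A x = b.

This gives the KKT block system:
  [ Q   A^T ] [ x     ]   [-c ]
  [ A    0  ] [ lambda ] = [ b ]

Solving the linear system:
  x*      = (0.25, 0)
  lambda* = (1)
  f(x*)   = -0.125

x* = (0.25, 0), lambda* = (1)


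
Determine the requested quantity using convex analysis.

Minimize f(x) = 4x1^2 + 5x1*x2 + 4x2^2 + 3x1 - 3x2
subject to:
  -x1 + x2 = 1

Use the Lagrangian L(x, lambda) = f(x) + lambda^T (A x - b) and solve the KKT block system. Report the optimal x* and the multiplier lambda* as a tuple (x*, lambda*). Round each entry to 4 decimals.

Form the Lagrangian:
  L(x, lambda) = (1/2) x^T Q x + c^T x + lambda^T (A x - b)
Stationarity (grad_x L = 0): Q x + c + A^T lambda = 0.
Primal feasibility: A x = b.

This gives the KKT block system:
  [ Q   A^T ] [ x     ]   [-c ]
  [ A    0  ] [ lambda ] = [ b ]

Solving the linear system:
  x*      = (-0.5, 0.5)
  lambda* = (1.5)
  f(x*)   = -2.25

x* = (-0.5, 0.5), lambda* = (1.5)


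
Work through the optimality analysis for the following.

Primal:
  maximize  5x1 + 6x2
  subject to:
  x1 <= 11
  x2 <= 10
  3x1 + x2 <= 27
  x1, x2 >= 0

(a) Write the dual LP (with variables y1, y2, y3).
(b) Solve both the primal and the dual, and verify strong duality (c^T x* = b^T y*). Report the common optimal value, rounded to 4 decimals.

The standard primal-dual pair for 'max c^T x s.t. A x <= b, x >= 0' is:
  Dual:  min b^T y  s.t.  A^T y >= c,  y >= 0.

So the dual LP is:
  minimize  11y1 + 10y2 + 27y3
  subject to:
    y1 + 3y3 >= 5
    y2 + y3 >= 6
    y1, y2, y3 >= 0

Solving the primal: x* = (5.6667, 10).
  primal value c^T x* = 88.3333.
Solving the dual: y* = (0, 4.3333, 1.6667).
  dual value b^T y* = 88.3333.
Strong duality: c^T x* = b^T y*. Confirmed.

88.3333


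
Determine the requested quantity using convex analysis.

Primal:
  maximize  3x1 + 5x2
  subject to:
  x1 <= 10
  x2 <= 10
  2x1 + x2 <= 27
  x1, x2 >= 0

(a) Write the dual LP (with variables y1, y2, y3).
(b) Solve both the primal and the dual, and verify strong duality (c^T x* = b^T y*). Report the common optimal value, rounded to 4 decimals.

The standard primal-dual pair for 'max c^T x s.t. A x <= b, x >= 0' is:
  Dual:  min b^T y  s.t.  A^T y >= c,  y >= 0.

So the dual LP is:
  minimize  10y1 + 10y2 + 27y3
  subject to:
    y1 + 2y3 >= 3
    y2 + y3 >= 5
    y1, y2, y3 >= 0

Solving the primal: x* = (8.5, 10).
  primal value c^T x* = 75.5.
Solving the dual: y* = (0, 3.5, 1.5).
  dual value b^T y* = 75.5.
Strong duality: c^T x* = b^T y*. Confirmed.

75.5


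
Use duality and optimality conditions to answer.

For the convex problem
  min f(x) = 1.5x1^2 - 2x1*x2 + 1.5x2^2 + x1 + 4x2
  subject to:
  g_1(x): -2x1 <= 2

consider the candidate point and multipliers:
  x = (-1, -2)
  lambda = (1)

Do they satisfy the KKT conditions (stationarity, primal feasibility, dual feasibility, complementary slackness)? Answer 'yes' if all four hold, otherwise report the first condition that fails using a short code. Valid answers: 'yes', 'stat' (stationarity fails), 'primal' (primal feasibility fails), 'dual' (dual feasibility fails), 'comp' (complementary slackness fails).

Gradient of f: grad f(x) = Q x + c = (2, 0)
Constraint values g_i(x) = a_i^T x - b_i:
  g_1((-1, -2)) = 0
Stationarity residual: grad f(x) + sum_i lambda_i a_i = (0, 0)
  -> stationarity OK
Primal feasibility (all g_i <= 0): OK
Dual feasibility (all lambda_i >= 0): OK
Complementary slackness (lambda_i * g_i(x) = 0 for all i): OK

Verdict: yes, KKT holds.

yes


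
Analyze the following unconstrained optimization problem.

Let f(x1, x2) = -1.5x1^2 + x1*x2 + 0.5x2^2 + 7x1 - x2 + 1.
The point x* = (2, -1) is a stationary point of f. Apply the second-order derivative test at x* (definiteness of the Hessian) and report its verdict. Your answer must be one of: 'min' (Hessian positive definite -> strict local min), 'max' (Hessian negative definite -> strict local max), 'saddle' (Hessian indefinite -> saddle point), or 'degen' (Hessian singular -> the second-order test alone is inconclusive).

Compute the Hessian H = grad^2 f:
  H = [[-3, 1], [1, 1]]
Verify stationarity: grad f(x*) = H x* + g = (0, 0).
Eigenvalues of H: -3.2361, 1.2361.
Eigenvalues have mixed signs, so H is indefinite -> x* is a saddle point.

saddle


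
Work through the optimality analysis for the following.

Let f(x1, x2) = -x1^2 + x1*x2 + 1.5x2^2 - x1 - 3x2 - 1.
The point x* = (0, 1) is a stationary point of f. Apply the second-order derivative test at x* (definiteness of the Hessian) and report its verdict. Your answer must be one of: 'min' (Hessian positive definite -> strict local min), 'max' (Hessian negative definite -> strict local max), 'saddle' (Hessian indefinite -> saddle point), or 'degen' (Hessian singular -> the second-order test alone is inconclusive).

Compute the Hessian H = grad^2 f:
  H = [[-2, 1], [1, 3]]
Verify stationarity: grad f(x*) = H x* + g = (0, 0).
Eigenvalues of H: -2.1926, 3.1926.
Eigenvalues have mixed signs, so H is indefinite -> x* is a saddle point.

saddle


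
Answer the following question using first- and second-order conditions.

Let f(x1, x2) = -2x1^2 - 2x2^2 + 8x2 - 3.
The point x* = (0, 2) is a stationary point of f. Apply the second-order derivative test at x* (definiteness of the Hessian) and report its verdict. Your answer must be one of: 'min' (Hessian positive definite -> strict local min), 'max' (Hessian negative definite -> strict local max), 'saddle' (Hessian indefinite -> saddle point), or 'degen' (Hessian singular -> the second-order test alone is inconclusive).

Compute the Hessian H = grad^2 f:
  H = [[-4, 0], [0, -4]]
Verify stationarity: grad f(x*) = H x* + g = (0, 0).
Eigenvalues of H: -4, -4.
Both eigenvalues < 0, so H is negative definite -> x* is a strict local max.

max


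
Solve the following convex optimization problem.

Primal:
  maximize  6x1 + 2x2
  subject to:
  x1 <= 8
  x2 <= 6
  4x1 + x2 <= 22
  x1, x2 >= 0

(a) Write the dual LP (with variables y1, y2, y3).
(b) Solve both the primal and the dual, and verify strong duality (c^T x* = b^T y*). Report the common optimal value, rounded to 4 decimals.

The standard primal-dual pair for 'max c^T x s.t. A x <= b, x >= 0' is:
  Dual:  min b^T y  s.t.  A^T y >= c,  y >= 0.

So the dual LP is:
  minimize  8y1 + 6y2 + 22y3
  subject to:
    y1 + 4y3 >= 6
    y2 + y3 >= 2
    y1, y2, y3 >= 0

Solving the primal: x* = (4, 6).
  primal value c^T x* = 36.
Solving the dual: y* = (0, 0.5, 1.5).
  dual value b^T y* = 36.
Strong duality: c^T x* = b^T y*. Confirmed.

36


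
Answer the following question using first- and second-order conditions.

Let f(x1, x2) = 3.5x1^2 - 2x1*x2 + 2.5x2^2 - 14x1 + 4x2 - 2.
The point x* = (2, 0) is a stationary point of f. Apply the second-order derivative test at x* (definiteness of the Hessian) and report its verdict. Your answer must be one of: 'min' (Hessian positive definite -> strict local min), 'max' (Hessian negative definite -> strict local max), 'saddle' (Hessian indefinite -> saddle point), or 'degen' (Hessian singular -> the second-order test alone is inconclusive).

Compute the Hessian H = grad^2 f:
  H = [[7, -2], [-2, 5]]
Verify stationarity: grad f(x*) = H x* + g = (0, 0).
Eigenvalues of H: 3.7639, 8.2361.
Both eigenvalues > 0, so H is positive definite -> x* is a strict local min.

min


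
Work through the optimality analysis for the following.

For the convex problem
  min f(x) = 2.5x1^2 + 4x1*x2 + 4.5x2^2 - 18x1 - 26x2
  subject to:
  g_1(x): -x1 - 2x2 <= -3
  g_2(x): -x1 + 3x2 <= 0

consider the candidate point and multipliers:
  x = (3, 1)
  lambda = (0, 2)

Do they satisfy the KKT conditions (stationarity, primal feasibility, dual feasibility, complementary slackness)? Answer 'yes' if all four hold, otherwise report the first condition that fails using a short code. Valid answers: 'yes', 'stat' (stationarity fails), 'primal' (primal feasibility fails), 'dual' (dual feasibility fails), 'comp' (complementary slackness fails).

Gradient of f: grad f(x) = Q x + c = (1, -5)
Constraint values g_i(x) = a_i^T x - b_i:
  g_1((3, 1)) = -2
  g_2((3, 1)) = 0
Stationarity residual: grad f(x) + sum_i lambda_i a_i = (-1, 1)
  -> stationarity FAILS
Primal feasibility (all g_i <= 0): OK
Dual feasibility (all lambda_i >= 0): OK
Complementary slackness (lambda_i * g_i(x) = 0 for all i): OK

Verdict: the first failing condition is stationarity -> stat.

stat


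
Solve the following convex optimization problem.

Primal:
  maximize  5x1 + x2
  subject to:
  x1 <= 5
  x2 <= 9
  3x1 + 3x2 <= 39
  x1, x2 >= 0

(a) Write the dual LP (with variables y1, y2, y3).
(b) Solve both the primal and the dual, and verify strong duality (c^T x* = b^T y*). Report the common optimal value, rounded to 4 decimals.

The standard primal-dual pair for 'max c^T x s.t. A x <= b, x >= 0' is:
  Dual:  min b^T y  s.t.  A^T y >= c,  y >= 0.

So the dual LP is:
  minimize  5y1 + 9y2 + 39y3
  subject to:
    y1 + 3y3 >= 5
    y2 + 3y3 >= 1
    y1, y2, y3 >= 0

Solving the primal: x* = (5, 8).
  primal value c^T x* = 33.
Solving the dual: y* = (4, 0, 0.3333).
  dual value b^T y* = 33.
Strong duality: c^T x* = b^T y*. Confirmed.

33
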